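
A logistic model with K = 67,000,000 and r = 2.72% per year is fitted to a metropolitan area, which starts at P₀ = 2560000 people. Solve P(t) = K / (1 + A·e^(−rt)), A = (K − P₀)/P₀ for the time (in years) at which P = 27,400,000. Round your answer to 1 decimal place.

A = (67000000 − 2560000)/2560000 = 25.17188
27400000 = 67000000/(1 + 25.17188·e^(−0.0272t)) → 1 + 25.17188·e^(−0.0272t) = 2.44526
e^(−0.0272t) = 0.057415 → t = ln(17.4169)/0.0272 = 2.85744/0.0272

t ≈ 105.1 years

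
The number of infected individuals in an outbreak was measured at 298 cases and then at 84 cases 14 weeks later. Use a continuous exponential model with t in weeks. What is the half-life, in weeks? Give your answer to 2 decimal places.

half-life ≈ 7.66 weeks

r = ln(84/298) / 14 = ln(0.28188) / 14 ≈ -0.090448 per week
half-life = ln 2 / |r| = 0.69315 / 0.090448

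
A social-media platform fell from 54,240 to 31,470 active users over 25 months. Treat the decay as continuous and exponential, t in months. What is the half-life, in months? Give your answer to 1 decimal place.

half-life ≈ 31.8 months

r = ln(31470/54240) / 25 = ln(0.5802) / 25 ≈ -0.021775 per month
half-life = ln 2 / |r| = 0.69315 / 0.021775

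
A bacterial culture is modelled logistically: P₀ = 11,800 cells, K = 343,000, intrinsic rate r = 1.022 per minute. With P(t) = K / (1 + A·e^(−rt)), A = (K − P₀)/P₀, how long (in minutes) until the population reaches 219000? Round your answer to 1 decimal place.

A = (343000 − 11800)/11800 = 28.0678
219000 = 343000/(1 + 28.0678·e^(−1.022t)) → 1 + 28.0678·e^(−1.022t) = 1.56621
e^(−1.022t) = 0.020173 → t = ln(49.57135)/1.022 = 3.90341/1.022

t ≈ 3.8 minutes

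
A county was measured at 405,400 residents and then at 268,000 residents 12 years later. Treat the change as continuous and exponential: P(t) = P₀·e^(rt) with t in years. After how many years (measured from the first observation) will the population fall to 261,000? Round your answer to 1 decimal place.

r = ln(268000/405400) / 12 ≈ -0.034491 per year
t = ln(261000/405400) / r = -0.44035 / -0.034491 ≈ 12.767

t ≈ 12.8 years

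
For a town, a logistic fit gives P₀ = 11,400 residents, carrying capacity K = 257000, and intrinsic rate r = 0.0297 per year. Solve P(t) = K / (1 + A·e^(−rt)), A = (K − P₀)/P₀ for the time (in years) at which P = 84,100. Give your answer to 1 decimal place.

A = (257000 − 11400)/11400 = 21.54386
84100 = 257000/(1 + 21.54386·e^(−0.0297t)) → 1 + 21.54386·e^(−0.0297t) = 3.05589
e^(−0.0297t) = 0.095428 → t = ln(10.47911)/0.0297 = 2.34938/0.0297

t ≈ 79.1 years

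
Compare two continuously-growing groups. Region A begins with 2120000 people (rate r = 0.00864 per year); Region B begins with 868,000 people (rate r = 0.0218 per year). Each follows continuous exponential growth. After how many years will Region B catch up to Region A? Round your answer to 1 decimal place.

2120000·e^(0.00864t) = 868000·e^(0.0218t)
2120000/868000 = e^((0.0218 − 0.00864)t) → ln(2.4424) = 0.01316·t
t = 0.89298 / 0.01316

t ≈ 67.9 years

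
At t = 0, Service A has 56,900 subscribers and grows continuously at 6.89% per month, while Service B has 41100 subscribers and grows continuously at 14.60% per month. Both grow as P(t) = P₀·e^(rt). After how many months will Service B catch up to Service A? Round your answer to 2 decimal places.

t ≈ 4.22 months

56900·e^(0.0689t) = 41100·e^(0.146t)
56900/41100 = e^((0.146 − 0.0689)t) → ln(1.38443) = 0.0771·t
t = 0.32529 / 0.0771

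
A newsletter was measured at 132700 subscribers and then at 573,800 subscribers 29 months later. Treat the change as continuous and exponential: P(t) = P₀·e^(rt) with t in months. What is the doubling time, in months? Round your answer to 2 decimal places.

doubling time ≈ 13.73 months

r = ln(573800/132700) / 29 = ln(4.32404) / 29 ≈ 0.050489 per month
doubling time = ln 2 / |r| = 0.69315 / 0.050489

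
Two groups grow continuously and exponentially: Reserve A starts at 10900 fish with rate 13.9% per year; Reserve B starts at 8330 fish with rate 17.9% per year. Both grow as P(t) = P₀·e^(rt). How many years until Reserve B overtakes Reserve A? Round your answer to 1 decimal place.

10900·e^(0.139t) = 8330·e^(0.179t)
10900/8330 = e^((0.179 − 0.139)t) → ln(1.30852) = 0.04·t
t = 0.2689 / 0.04

t ≈ 6.7 years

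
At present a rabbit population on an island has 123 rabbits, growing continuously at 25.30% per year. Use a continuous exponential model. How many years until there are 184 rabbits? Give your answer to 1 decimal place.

184 = 123 · e^(0.253·t)
t = ln(184/123) / 0.253 = ln(1.49593) / 0.253 = 0.40275 / 0.253

t ≈ 1.6 years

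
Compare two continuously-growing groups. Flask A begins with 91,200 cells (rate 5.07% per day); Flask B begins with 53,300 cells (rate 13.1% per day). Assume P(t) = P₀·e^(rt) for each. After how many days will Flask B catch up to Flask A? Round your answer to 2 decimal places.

91200·e^(0.0507t) = 53300·e^(0.131t)
91200/53300 = e^((0.131 − 0.0507)t) → ln(1.71107) = 0.0803·t
t = 0.53712 / 0.0803

t ≈ 6.69 days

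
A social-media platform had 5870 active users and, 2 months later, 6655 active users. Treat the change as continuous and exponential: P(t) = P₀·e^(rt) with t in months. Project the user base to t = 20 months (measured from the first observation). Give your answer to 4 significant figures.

r = ln(6655/5870) / 2 ≈ 0.062757 per month
P(20) = 5870 · e^(0.062757·20) = 5870 · 3.50832 ≈ 20593.86

≈ 20,590 active users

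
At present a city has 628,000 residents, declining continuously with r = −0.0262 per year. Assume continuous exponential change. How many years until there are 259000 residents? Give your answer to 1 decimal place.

t ≈ 33.8 years

259000 = 628000 · e^(-0.0262·t)
t = ln(259000/628000) / -0.0262 = ln(0.41242) / -0.0262 = -0.88571 / -0.0262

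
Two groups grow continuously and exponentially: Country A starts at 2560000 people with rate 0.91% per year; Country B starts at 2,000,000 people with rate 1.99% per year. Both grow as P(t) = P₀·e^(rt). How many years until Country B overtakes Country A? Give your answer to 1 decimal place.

2560000·e^(0.0091t) = 2000000·e^(0.0199t)
2560000/2000000 = e^((0.0199 − 0.0091)t) → ln(1.28) = 0.0108·t
t = 0.24686 / 0.0108

t ≈ 22.9 years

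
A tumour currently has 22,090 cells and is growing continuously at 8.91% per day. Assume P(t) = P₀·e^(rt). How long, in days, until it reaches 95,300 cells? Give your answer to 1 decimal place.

95300 = 22090 · e^(0.0891·t)
t = ln(95300/22090) / 0.0891 = ln(4.31417) / 0.0891 = 1.4619 / 0.0891

t ≈ 16.4 days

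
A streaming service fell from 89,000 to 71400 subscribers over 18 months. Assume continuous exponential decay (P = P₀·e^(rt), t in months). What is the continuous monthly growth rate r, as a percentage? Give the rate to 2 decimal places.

71400 = 89000 · e^(r·18)
e^(18r) = 71400/89000 = 0.80225
r = ln(0.80225) / 18 = -0.22034 / 18

r ≈ -1.22% per month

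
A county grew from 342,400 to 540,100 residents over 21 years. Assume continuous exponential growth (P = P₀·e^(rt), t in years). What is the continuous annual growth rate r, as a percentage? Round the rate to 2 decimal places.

540100 = 342400 · e^(r·21)
e^(21r) = 540100/342400 = 1.57739
r = ln(1.57739) / 21 = 0.45577 / 21

r ≈ 2.17% per year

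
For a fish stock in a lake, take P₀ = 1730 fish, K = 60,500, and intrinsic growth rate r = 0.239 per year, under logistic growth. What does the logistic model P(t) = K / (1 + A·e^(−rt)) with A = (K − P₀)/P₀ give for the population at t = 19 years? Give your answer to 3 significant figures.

A = (60500 − 1730)/1730 = 33.9711
P(19) = 60500 / (1 + 33.9711·e^(−0.239·19)) = 60500 / (1 + 33.9711·0.010663)
= 60500 / 1.36222 ≈ 44412.64

≈ 44,400 fish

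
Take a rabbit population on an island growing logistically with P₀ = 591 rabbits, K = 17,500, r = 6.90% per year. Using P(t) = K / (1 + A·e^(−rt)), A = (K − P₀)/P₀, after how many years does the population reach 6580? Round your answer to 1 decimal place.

A = (17500 − 591)/591 = 28.61083
6580 = 17500/(1 + 28.61083·e^(−0.069t)) → 1 + 28.61083·e^(−0.069t) = 2.65957
e^(−0.069t) = 0.058005 → t = ln(17.23986)/0.069 = 2.84722/0.069

t ≈ 41.3 years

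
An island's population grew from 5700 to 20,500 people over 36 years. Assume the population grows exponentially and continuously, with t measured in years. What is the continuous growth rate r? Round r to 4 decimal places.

r ≈ 0.0356 per year

20500 = 5700 · e^(r·36)
e^(36r) = 20500/5700 = 3.59649
r = ln(3.59649) / 36 = 1.27996 / 36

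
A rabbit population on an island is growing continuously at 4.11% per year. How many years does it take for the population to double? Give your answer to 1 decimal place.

doubling time ≈ 16.9 years

doubling time = ln(2) / |r| = 0.69315 / 0.0411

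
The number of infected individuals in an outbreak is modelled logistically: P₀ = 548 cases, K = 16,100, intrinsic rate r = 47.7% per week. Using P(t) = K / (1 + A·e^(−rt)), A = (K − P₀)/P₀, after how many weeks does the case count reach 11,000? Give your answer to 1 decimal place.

t ≈ 8.6 weeks

A = (16100 − 548)/548 = 28.37956
11000 = 16100/(1 + 28.37956·e^(−0.477t)) → 1 + 28.37956·e^(−0.477t) = 1.46364
e^(−0.477t) = 0.016337 → t = ln(61.21082)/0.477 = 4.11432/0.477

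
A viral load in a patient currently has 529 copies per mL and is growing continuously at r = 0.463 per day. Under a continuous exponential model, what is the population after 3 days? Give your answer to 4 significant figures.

P(3) = 529 · e^(0.463·3) = 529 · e^(1.389)
= 529 · 4.01084 ≈ 2121.73

≈ 2,122 copies per mL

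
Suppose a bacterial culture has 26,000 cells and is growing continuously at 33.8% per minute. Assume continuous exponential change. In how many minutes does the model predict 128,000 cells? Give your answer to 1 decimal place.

t ≈ 4.7 minutes

128000 = 26000 · e^(0.338·t)
t = ln(128000/26000) / 0.338 = ln(4.92308) / 0.338 = 1.59393 / 0.338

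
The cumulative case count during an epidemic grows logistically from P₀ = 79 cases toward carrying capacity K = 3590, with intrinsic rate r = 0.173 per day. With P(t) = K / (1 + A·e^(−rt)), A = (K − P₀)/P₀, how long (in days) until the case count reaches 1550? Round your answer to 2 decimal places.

t ≈ 20.34 days

A = (3590 − 79)/79 = 44.44304
1550 = 3590/(1 + 44.44304·e^(−0.173t)) → 1 + 44.44304·e^(−0.173t) = 2.31613
e^(−0.173t) = 0.029614 → t = ln(33.76799)/0.173 = 3.51951/0.173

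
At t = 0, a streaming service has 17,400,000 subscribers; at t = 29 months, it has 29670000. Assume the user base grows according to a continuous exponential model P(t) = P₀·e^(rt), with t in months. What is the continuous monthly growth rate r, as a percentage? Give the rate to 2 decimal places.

r ≈ 1.84% per month

29670000 = 17400000 · e^(r·29)
e^(29r) = 29670000/17400000 = 1.70517
r = ln(1.70517) / 29 = 0.53367 / 29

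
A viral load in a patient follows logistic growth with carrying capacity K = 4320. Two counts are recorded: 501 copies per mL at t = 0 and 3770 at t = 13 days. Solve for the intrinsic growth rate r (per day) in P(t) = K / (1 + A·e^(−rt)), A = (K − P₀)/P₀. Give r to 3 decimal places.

A = (4320 − 501)/501 = 7.62275
3770 = 4320/(1 + 7.62275·e^(−r·13)) → e^(−13r) = (1.14589 − 1)/7.62275 = 0.019139
r = −ln(0.019139)/13 = 3.95605/13

r ≈ 0.304 per day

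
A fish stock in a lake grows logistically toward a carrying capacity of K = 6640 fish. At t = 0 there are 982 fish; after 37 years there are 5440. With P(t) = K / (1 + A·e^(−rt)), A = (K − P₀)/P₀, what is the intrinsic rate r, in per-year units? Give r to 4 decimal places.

r ≈ 0.0882 per year

A = (6640 − 982)/982 = 5.76171
5440 = 6640/(1 + 5.76171·e^(−r·37)) → e^(−37r) = (1.22059 − 1)/5.76171 = 0.038285
r = −ln(0.038285)/37 = 3.26269/37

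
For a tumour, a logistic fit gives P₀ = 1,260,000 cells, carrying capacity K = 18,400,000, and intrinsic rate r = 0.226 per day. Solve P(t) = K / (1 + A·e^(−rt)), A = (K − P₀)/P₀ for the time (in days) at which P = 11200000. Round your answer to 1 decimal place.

A = (18400000 − 1260000)/1260000 = 13.60317
11200000 = 18400000/(1 + 13.60317·e^(−0.226t)) → 1 + 13.60317·e^(−0.226t) = 1.64286
e^(−0.226t) = 0.047258 → t = ln(21.16049)/0.226 = 3.05214/0.226

t ≈ 13.5 days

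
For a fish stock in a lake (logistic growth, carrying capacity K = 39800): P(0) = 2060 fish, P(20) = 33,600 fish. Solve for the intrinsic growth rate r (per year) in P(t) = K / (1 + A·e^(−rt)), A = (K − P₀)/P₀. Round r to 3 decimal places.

r ≈ 0.230 per year

A = (39800 − 2060)/2060 = 18.32039
33600 = 39800/(1 + 18.32039·e^(−r·20)) → e^(−20r) = (1.18452 − 1)/18.32039 = 0.010072
r = −ln(0.010072)/20 = 4.59799/20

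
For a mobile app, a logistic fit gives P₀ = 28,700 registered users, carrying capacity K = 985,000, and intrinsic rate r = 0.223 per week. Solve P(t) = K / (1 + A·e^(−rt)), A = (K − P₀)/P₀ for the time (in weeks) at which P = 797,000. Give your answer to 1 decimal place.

t ≈ 22.2 weeks

A = (985000 − 28700)/28700 = 33.32056
797000 = 985000/(1 + 33.32056·e^(−0.223t)) → 1 + 33.32056·e^(−0.223t) = 1.23588
e^(−0.223t) = 0.007079 → t = ln(141.2579)/0.223 = 4.95059/0.223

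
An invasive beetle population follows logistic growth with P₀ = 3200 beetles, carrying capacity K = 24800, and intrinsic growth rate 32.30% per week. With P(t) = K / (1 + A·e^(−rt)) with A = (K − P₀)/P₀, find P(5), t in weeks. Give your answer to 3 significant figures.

A = (24800 − 3200)/3200 = 6.75
P(5) = 24800 / (1 + 6.75·e^(−0.323·5)) = 24800 / (1 + 6.75·0.198891)
= 24800 / 2.34251 ≈ 10586.93

≈ 10,600 beetles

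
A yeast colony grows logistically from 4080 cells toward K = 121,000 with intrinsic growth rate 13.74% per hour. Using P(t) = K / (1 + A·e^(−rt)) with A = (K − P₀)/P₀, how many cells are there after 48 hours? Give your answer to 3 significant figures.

A = (121000 − 4080)/4080 = 28.65686
P(48) = 121000 / (1 + 28.65686·e^(−0.1374·48)) = 121000 / (1 + 28.65686·0.001367)
= 121000 / 1.03917 ≈ 116438.92

≈ 116,000 cells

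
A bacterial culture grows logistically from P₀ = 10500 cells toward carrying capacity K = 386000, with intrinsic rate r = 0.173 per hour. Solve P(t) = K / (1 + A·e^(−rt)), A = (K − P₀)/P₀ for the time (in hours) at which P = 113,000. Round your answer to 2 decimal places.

A = (386000 − 10500)/10500 = 35.7619
113000 = 386000/(1 + 35.7619·e^(−0.173t)) → 1 + 35.7619·e^(−0.173t) = 3.41593
e^(−0.173t) = 0.067556 → t = ln(14.80255)/0.173 = 2.6948/0.173

t ≈ 15.58 hours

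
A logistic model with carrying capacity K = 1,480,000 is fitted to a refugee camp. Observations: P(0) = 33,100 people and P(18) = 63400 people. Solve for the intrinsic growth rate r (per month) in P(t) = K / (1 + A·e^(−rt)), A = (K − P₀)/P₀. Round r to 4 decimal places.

A = (1480000 − 33100)/33100 = 43.71299
63400 = 1480000/(1 + 43.71299·e^(−r·18)) → e^(−18r) = (23.34385 − 1)/43.71299 = 0.511149
r = −ln(0.511149)/18 = 0.67109/18

r ≈ 0.0373 per month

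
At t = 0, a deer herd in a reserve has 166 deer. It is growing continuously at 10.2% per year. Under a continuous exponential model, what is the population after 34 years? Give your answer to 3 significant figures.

P(34) = 166 · e^(0.102·34) = 166 · e^(3.468)
= 166 · 32.07253 ≈ 5324.04

≈ 5,320 deer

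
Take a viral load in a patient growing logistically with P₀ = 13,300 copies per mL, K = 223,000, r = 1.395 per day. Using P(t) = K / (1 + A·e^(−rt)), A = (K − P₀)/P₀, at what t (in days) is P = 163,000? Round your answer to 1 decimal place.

t ≈ 2.7 days

A = (223000 − 13300)/13300 = 15.76692
163000 = 223000/(1 + 15.76692·e^(−1.395t)) → 1 + 15.76692·e^(−1.395t) = 1.3681
e^(−1.395t) = 0.023346 → t = ln(42.83346)/1.395 = 3.75732/1.395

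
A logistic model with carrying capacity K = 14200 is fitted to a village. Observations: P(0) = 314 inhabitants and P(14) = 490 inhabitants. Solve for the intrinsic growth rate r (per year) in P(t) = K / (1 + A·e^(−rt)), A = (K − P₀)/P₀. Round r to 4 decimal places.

A = (14200 − 314)/314 = 44.22293
490 = 14200/(1 + 44.22293·e^(−r·14)) → e^(−14r) = (28.97959 − 1)/44.22293 = 0.632694
r = −ln(0.632694)/14 = 0.45777/14

r ≈ 0.0327 per year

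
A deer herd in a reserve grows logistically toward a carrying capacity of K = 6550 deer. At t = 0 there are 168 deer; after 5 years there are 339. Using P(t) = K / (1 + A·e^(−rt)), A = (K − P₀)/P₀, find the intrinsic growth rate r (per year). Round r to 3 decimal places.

r ≈ 0.146 per year

A = (6550 − 168)/168 = 37.9881
339 = 6550/(1 + 37.9881·e^(−r·5)) → e^(−5r) = (19.32153 − 1)/37.9881 = 0.482297
r = −ln(0.482297)/5 = 0.7292/5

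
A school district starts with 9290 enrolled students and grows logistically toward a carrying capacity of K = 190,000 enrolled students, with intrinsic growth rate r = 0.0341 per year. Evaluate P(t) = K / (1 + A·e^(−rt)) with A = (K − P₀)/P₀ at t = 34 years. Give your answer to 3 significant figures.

A = (190000 − 9290)/9290 = 19.4521
P(34) = 190000 / (1 + 19.4521·e^(−0.0341·34)) = 190000 / (1 + 19.4521·0.313674)
= 190000 / 7.10162 ≈ 26754.44

≈ 26,800 enrolled students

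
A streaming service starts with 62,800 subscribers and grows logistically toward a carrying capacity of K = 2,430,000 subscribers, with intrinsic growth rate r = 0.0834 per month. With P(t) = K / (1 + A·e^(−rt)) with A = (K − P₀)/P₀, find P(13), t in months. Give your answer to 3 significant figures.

≈ 177,000 subscribers

A = (2430000 − 62800)/62800 = 37.69427
P(13) = 2430000 / (1 + 37.69427·e^(−0.0834·13)) = 2430000 / (1 + 37.69427·0.338172)
= 2430000 / 13.74715 ≈ 176763.86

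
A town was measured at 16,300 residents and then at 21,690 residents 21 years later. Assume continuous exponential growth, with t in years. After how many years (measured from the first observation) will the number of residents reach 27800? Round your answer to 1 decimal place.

r = ln(21690/16300) / 21 ≈ 0.013604 per year
t = ln(27800/16300) / r = 0.53387 / 0.013604 ≈ 39.243

t ≈ 39.2 years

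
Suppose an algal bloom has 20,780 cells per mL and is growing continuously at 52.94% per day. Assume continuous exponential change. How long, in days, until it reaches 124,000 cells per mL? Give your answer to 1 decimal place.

124000 = 20780 · e^(0.5294·t)
t = ln(124000/20780) / 0.5294 = ln(5.96728) / 0.5294 = 1.78629 / 0.5294

t ≈ 3.4 days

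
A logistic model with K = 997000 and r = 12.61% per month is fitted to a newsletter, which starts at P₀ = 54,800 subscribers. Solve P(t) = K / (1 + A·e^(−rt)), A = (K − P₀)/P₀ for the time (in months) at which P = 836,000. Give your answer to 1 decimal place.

A = (997000 − 54800)/54800 = 17.19343
836000 = 997000/(1 + 17.19343·e^(−0.1261t)) → 1 + 17.19343·e^(−0.1261t) = 1.19258
e^(−0.1261t) = 0.011201 → t = ln(89.27769)/0.1261 = 4.49175/0.1261

t ≈ 35.6 months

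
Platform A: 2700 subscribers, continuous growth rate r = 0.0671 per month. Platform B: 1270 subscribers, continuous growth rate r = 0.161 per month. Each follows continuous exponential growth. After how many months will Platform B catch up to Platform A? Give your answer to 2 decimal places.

2700·e^(0.0671t) = 1270·e^(0.161t)
2700/1270 = e^((0.161 − 0.0671)t) → ln(2.12598) = 0.0939·t
t = 0.75423 / 0.0939

t ≈ 8.03 months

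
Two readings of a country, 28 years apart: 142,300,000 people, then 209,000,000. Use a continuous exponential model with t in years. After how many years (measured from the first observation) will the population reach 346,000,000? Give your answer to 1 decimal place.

r = ln(209000000/142300000) / 28 ≈ 0.013728 per year
t = ln(346000000/142300000) / r = 0.8885 / 0.013728 ≈ 64.72

t ≈ 64.7 years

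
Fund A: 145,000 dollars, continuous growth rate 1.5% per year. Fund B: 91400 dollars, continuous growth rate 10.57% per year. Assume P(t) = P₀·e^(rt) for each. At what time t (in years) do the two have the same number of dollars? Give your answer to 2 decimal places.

t ≈ 5.09 years

145000·e^(0.015t) = 91400·e^(0.1057t)
145000/91400 = e^((0.1057 − 0.015)t) → ln(1.58643) = 0.0907·t
t = 0.46149 / 0.0907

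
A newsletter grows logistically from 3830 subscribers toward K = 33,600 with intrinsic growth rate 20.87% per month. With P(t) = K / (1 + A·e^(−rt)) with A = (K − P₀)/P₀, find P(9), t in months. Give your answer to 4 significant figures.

A = (33600 − 3830)/3830 = 7.77285
P(9) = 33600 / (1 + 7.77285·e^(−0.2087·9)) = 33600 / (1 + 7.77285·0.15285)
= 33600 / 2.18808 ≈ 15355.95

≈ 15,360 subscribers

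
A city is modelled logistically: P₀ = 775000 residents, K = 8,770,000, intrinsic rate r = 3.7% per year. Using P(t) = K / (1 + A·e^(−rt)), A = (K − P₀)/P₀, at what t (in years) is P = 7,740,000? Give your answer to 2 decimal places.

t ≈ 117.58 years

A = (8770000 − 775000)/775000 = 10.31613
7740000 = 8770000/(1 + 10.31613·e^(−0.037t)) → 1 + 10.31613·e^(−0.037t) = 1.13307
e^(−0.037t) = 0.0129 → t = ln(77.5212)/0.037 = 4.35055/0.037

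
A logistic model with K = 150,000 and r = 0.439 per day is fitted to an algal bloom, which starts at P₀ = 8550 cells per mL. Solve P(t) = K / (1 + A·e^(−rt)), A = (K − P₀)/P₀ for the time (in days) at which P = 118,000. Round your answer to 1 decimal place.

A = (150000 − 8550)/8550 = 16.54386
118000 = 150000/(1 + 16.54386·e^(−0.439t)) → 1 + 16.54386·e^(−0.439t) = 1.27119
e^(−0.439t) = 0.016392 → t = ln(61.00548)/0.439 = 4.11096/0.439

t ≈ 9.4 days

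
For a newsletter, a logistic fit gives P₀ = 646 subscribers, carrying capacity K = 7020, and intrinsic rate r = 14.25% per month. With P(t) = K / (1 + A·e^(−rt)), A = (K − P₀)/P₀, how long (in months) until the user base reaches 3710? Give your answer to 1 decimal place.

t ≈ 16.9 months

A = (7020 − 646)/646 = 9.86687
3710 = 7020/(1 + 9.86687·e^(−0.1425t)) → 1 + 9.86687·e^(−0.1425t) = 1.89218
e^(−0.1425t) = 0.090422 → t = ln(11.05924)/0.1425 = 2.40327/0.1425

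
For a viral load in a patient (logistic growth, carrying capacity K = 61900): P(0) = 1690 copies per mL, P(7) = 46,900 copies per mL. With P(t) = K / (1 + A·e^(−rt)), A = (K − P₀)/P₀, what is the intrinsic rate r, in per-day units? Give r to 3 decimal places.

A = (61900 − 1690)/1690 = 35.62722
46900 = 61900/(1 + 35.62722·e^(−r·7)) → e^(−7r) = (1.31983 − 1)/35.62722 = 0.008977
r = −ln(0.008977)/7 = 4.71308/7

r ≈ 0.673 per day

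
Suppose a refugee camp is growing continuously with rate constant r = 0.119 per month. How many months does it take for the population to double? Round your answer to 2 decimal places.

doubling time = ln(2) / |r| = 0.69315 / 0.119

doubling time ≈ 5.82 months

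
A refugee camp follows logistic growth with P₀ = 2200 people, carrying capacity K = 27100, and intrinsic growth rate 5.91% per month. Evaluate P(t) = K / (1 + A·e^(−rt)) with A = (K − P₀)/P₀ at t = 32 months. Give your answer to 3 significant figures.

≈ 10,000 people

A = (27100 − 2200)/2200 = 11.31818
P(32) = 27100 / (1 + 11.31818·e^(−0.0591·32)) = 27100 / (1 + 11.31818·0.150891)
= 27100 / 2.70781 ≈ 10008.1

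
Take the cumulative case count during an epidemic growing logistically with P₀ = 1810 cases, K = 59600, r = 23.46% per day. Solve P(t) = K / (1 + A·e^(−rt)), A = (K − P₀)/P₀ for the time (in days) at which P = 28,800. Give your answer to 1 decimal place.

t ≈ 14.5 days

A = (59600 − 1810)/1810 = 31.92818
28800 = 59600/(1 + 31.92818·e^(−0.2346t)) → 1 + 31.92818·e^(−0.2346t) = 2.06944
e^(−0.2346t) = 0.033495 → t = ln(29.85492)/0.2346 = 3.39635/0.2346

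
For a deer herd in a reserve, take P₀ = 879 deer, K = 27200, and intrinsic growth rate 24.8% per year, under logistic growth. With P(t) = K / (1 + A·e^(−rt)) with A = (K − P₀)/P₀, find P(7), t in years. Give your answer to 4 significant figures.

≈ 4,333 deer

A = (27200 − 879)/879 = 29.94425
P(7) = 27200 / (1 + 29.94425·e^(−0.248·7)) = 27200 / (1 + 29.94425·0.176224)
= 27200 / 6.27689 ≈ 4333.35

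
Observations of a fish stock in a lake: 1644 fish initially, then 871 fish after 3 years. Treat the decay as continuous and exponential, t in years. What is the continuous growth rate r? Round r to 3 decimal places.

r ≈ -0.212 per year

871 = 1644 · e^(r·3)
e^(3r) = 871/1644 = 0.52981
r = ln(0.52981) / 3 = -0.63525 / 3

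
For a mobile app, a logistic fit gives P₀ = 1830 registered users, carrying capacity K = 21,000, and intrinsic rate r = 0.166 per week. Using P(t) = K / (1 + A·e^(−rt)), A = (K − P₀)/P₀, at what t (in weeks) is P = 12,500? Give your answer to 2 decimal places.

t ≈ 16.47 weeks

A = (21000 − 1830)/1830 = 10.47541
12500 = 21000/(1 + 10.47541·e^(−0.166t)) → 1 + 10.47541·e^(−0.166t) = 1.68
e^(−0.166t) = 0.064914 → t = ln(15.40501)/0.166 = 2.73469/0.166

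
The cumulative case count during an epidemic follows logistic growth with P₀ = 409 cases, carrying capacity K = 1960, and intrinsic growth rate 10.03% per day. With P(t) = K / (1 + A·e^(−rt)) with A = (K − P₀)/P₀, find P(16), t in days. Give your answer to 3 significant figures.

≈ 1,110 cases

A = (1960 − 409)/409 = 3.79218
P(16) = 1960 / (1 + 3.79218·e^(−0.1003·16)) = 1960 / (1 + 3.79218·0.20093)
= 1960 / 1.76196 ≈ 1112.4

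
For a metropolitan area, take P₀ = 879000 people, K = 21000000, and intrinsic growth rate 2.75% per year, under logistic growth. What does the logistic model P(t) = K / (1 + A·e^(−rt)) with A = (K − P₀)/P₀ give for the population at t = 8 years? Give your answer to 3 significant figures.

A = (21000000 − 879000)/879000 = 22.89078
P(8) = 21000000 / (1 + 22.89078·e^(−0.0275·8)) = 21000000 / (1 + 22.89078·0.802519)
= 21000000 / 19.37029 ≈ 1084134.78

≈ 1,080,000 people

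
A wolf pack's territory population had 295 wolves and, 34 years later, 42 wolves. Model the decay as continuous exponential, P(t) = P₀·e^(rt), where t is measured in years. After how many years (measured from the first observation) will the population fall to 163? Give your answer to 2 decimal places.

t ≈ 10.35 years

r = ln(42/295) / 34 ≈ -0.057333 per year
t = ln(163/295) / r = -0.59323 / -0.057333 ≈ 10.347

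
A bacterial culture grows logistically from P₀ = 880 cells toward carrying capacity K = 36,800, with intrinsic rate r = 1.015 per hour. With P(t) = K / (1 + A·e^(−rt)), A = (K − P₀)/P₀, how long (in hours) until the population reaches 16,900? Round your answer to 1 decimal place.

t ≈ 3.5 hours

A = (36800 − 880)/880 = 40.81818
16900 = 36800/(1 + 40.81818·e^(−1.015t)) → 1 + 40.81818·e^(−1.015t) = 2.17751
e^(−1.015t) = 0.028848 → t = ln(34.66469)/1.015 = 3.54572/1.015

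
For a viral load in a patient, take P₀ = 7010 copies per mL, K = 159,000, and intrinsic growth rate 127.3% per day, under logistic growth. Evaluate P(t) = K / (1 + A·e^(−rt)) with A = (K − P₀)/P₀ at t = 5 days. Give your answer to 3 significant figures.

A = (159000 − 7010)/7010 = 21.68188
P(5) = 159000 / (1 + 21.68188·e^(−1.273·5)) = 159000 / (1 + 21.68188·0.001721)
= 159000 / 1.03731 ≈ 153281.24

≈ 153,000 copies per mL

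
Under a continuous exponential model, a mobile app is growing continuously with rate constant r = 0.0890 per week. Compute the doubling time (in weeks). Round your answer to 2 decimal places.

doubling time = ln(2) / |r| = 0.69315 / 0.089

doubling time ≈ 7.79 weeks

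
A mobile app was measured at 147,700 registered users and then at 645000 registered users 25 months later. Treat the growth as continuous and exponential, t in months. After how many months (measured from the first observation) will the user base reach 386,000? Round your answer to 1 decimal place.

t ≈ 16.3 months

r = ln(645000/147700) / 25 ≈ 0.058963 per month
t = ln(386000/147700) / r = 0.96065 / 0.058963 ≈ 16.293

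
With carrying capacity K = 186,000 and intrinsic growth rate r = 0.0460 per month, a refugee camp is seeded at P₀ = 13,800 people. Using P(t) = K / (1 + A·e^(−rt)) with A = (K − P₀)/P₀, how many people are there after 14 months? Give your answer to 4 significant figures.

≈ 24,620 people

A = (186000 − 13800)/13800 = 12.47826
P(14) = 186000 / (1 + 12.47826·e^(−0.046·14)) = 186000 / (1 + 12.47826·0.525187)
= 186000 / 7.55343 ≈ 24624.59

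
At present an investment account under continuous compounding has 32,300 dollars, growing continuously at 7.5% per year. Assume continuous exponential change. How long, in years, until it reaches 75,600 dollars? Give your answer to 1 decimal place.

t ≈ 11.3 years

75600 = 32300 · e^(0.075·t)
t = ln(75600/32300) / 0.075 = ln(2.34056) / 0.075 = 0.85039 / 0.075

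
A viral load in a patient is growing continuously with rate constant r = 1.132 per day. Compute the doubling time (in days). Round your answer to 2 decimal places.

doubling time ≈ 0.61 days

doubling time = ln(2) / |r| = 0.69315 / 1.132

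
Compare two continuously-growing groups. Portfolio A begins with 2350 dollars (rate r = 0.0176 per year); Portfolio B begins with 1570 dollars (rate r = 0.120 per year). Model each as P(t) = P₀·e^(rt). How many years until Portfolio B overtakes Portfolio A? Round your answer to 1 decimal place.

2350·e^(0.0176t) = 1570·e^(0.12t)
2350/1570 = e^((0.12 − 0.0176)t) → ln(1.49682) = 0.1024·t
t = 0.40334 / 0.1024

t ≈ 3.9 years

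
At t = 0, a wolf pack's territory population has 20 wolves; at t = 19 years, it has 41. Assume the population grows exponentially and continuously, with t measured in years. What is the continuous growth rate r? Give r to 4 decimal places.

41 = 20 · e^(r·19)
e^(19r) = 41/20 = 2.05
r = ln(2.05) / 19 = 0.71784 / 19

r ≈ 0.0378 per year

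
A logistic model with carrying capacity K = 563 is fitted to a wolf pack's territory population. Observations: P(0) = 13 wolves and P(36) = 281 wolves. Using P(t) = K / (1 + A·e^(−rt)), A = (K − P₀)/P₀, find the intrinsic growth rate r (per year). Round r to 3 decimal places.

r ≈ 0.104 per year

A = (563 − 13)/13 = 42.30769
281 = 563/(1 + 42.30769·e^(−r·36)) → e^(−36r) = (2.00356 − 1)/42.30769 = 0.02372
r = −ln(0.02372)/36 = 3.74142/36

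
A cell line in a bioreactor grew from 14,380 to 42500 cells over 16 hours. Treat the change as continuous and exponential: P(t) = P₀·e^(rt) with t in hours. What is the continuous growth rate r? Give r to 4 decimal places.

r ≈ 0.0677 per hour

42500 = 14380 · e^(r·16)
e^(16r) = 42500/14380 = 2.95549
r = ln(2.95549) / 16 = 1.08367 / 16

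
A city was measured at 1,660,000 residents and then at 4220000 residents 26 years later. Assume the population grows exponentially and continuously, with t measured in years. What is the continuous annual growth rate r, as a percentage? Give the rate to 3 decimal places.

r ≈ 3.589% per year

4220000 = 1660000 · e^(r·26)
e^(26r) = 4220000/1660000 = 2.54217
r = ln(2.54217) / 26 = 0.93302 / 26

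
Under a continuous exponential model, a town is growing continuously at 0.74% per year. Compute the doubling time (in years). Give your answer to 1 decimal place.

doubling time = ln(2) / |r| = 0.69315 / 0.0074

doubling time ≈ 93.7 years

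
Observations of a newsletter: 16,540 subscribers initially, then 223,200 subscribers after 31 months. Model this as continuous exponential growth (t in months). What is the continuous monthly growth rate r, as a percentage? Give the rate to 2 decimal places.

223200 = 16540 · e^(r·31)
e^(31r) = 223200/16540 = 13.49456
r = ln(13.49456) / 31 = 2.60229 / 31

r ≈ 8.39% per month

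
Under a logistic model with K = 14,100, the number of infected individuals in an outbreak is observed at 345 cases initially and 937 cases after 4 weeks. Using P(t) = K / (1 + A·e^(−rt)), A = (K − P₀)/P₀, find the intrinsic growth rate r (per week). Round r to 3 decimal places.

r ≈ 0.261 per week

A = (14100 − 345)/345 = 39.86957
937 = 14100/(1 + 39.86957·e^(−r·4)) → e^(−4r) = (15.04803 − 1)/39.86957 = 0.35235
r = −ln(0.35235)/4 = 1.04313/4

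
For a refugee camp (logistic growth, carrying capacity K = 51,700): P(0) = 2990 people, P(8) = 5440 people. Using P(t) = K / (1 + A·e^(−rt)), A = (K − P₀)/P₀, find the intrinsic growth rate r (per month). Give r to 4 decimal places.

A = (51700 − 2990)/2990 = 16.29097
5440 = 51700/(1 + 16.29097·e^(−r·8)) → e^(−8r) = (9.50368 − 1)/16.29097 = 0.521987
r = −ln(0.521987)/8 = 0.65011/8

r ≈ 0.0813 per month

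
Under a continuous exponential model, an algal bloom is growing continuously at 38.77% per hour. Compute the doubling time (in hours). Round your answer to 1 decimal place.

doubling time = ln(2) / |r| = 0.69315 / 0.3877

doubling time ≈ 1.8 hours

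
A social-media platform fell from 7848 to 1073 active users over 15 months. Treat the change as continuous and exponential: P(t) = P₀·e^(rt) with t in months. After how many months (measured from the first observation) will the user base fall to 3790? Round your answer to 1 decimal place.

r = ln(1073/7848) / 15 ≈ -0.132653 per month
t = ln(3790/7848) / r = -0.72789 / -0.132653 ≈ 5.487

t ≈ 5.5 months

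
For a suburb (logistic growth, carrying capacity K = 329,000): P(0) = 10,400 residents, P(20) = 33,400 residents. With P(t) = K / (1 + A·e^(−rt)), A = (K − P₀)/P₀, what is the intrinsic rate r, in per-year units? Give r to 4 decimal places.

A = (329000 − 10400)/10400 = 30.63462
33400 = 329000/(1 + 30.63462·e^(−r·20)) → e^(−20r) = (9.8503 − 1)/30.63462 = 0.288899
r = −ln(0.288899)/20 = 1.24168/20

r ≈ 0.0621 per year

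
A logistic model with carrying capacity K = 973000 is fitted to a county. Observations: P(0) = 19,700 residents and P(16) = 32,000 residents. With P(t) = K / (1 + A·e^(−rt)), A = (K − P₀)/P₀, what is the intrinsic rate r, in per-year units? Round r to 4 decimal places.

A = (973000 − 19700)/19700 = 48.39086
32000 = 973000/(1 + 48.39086·e^(−r·16)) → e^(−16r) = (30.40625 − 1)/48.39086 = 0.607682
r = −ln(0.607682)/16 = 0.4981/16

r ≈ 0.0311 per year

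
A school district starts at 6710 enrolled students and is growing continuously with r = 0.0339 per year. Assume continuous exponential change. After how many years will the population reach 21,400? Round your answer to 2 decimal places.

21400 = 6710 · e^(0.0339·t)
t = ln(21400/6710) / 0.0339 = ln(3.18927) / 0.0339 = 1.15979 / 0.0339

t ≈ 34.21 years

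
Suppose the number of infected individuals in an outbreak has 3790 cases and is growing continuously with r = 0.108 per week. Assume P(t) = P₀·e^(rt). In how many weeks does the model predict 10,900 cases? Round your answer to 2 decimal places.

t ≈ 9.78 weeks

10900 = 3790 · e^(0.108·t)
t = ln(10900/3790) / 0.108 = ln(2.87599) / 0.108 = 1.0564 / 0.108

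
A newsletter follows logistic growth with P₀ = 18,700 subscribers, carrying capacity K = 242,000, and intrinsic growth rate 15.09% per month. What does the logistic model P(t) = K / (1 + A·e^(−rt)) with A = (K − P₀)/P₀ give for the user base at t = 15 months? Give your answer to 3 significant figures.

A = (242000 − 18700)/18700 = 11.94118
P(15) = 242000 / (1 + 11.94118·e^(−0.1509·15)) = 242000 / (1 + 11.94118·0.103986)
= 242000 / 2.24171 ≈ 107953.11

≈ 108,000 subscribers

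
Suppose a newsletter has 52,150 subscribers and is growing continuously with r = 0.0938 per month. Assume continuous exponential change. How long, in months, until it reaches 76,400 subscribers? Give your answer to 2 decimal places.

76400 = 52150 · e^(0.0938·t)
t = ln(76400/52150) / 0.0938 = ln(1.465) / 0.0938 = 0.38186 / 0.0938

t ≈ 4.07 months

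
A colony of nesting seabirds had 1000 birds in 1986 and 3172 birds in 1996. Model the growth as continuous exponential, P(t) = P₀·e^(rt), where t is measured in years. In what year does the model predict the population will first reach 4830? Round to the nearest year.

year 2000

r = ln(3172/1000) / 10 = 1.15436/10 ≈ 0.115436 per year
t = ln(4830/1000) / r = 1.57485/0.115436 ≈ 13.64 years after 1986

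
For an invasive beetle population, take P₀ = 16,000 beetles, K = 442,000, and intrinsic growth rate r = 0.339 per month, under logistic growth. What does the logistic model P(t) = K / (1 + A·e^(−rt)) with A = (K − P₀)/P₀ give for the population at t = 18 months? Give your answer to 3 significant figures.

≈ 417,000 beetles

A = (442000 − 16000)/16000 = 26.625
P(18) = 442000 / (1 + 26.625·e^(−0.339·18)) = 442000 / (1 + 26.625·0.002238)
= 442000 / 1.0596 ≈ 417139.71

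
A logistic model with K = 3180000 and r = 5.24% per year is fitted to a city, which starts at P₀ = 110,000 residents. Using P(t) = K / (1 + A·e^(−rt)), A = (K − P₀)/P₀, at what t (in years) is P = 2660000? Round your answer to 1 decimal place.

A = (3180000 − 110000)/110000 = 27.90909
2660000 = 3180000/(1 + 27.90909·e^(−0.0524t)) → 1 + 27.90909·e^(−0.0524t) = 1.19549
e^(−0.0524t) = 0.007004 → t = ln(142.76573)/0.0524 = 4.96121/0.0524

t ≈ 94.7 years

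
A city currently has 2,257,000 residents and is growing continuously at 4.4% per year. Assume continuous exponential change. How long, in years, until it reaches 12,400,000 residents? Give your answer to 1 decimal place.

t ≈ 38.7 years

12400000 = 2257000 · e^(0.044·t)
t = ln(12400000/2257000) / 0.044 = ln(5.49402) / 0.044 = 1.70366 / 0.044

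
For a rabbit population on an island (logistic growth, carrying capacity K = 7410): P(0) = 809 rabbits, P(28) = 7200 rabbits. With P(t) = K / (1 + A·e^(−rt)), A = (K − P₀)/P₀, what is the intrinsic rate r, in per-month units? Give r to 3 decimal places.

A = (7410 − 809)/809 = 8.15946
7200 = 7410/(1 + 8.15946·e^(−r·28)) → e^(−28r) = (1.02917 − 1)/8.15946 = 0.003575
r = −ln(0.003575)/28 = 5.63391/28

r ≈ 0.201 per month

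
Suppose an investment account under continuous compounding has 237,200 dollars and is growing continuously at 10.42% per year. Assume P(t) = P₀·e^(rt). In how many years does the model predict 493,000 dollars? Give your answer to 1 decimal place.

t ≈ 7.0 years

493000 = 237200 · e^(0.1042·t)
t = ln(493000/237200) / 0.1042 = ln(2.07841) / 0.1042 = 0.73161 / 0.1042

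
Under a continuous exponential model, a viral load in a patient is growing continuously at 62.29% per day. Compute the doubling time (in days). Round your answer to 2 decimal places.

doubling time = ln(2) / |r| = 0.69315 / 0.6229

doubling time ≈ 1.11 days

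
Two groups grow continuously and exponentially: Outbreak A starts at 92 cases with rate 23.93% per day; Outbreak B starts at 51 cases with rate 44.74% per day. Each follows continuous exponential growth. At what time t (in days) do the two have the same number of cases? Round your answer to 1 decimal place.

t ≈ 2.8 days

92·e^(0.2393t) = 51·e^(0.4474t)
92/51 = e^((0.4474 − 0.2393)t) → ln(1.80392) = 0.2081·t
t = 0.58996 / 0.2081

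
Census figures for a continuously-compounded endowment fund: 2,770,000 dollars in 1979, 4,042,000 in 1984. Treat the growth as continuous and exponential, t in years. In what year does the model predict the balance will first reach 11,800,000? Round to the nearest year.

year 1998

r = ln(4042000/2770000) / 5 = 0.37789/5 ≈ 0.075578 per year
t = ln(11800000/2770000) / r = 1.44925/0.075578 ≈ 19.18 years after 1979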